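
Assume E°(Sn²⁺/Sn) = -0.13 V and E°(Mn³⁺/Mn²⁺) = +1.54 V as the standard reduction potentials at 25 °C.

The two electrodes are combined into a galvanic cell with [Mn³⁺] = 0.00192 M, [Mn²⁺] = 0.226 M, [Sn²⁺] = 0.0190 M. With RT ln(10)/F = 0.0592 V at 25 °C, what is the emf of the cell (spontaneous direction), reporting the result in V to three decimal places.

Mn³⁺/Mn²⁺ is the cathode (higher E°), Sn²⁺/Sn the anode: E°cell = +1.54 − (-0.13) = +1.67 V, n = 2.
Overall: 2 Mn³⁺(aq) + Sn(s) → 2 Mn²⁺(aq) + Sn²⁺(aq)
Q = [Mn²⁺]^2·[Sn²⁺] / ([Mn³⁺]^2); log Q = 2.420.
E = E° − (0.0592/n) log Q = +1.67 − (0.0592/2)(2.420) = +1.598 V.

+1.598 V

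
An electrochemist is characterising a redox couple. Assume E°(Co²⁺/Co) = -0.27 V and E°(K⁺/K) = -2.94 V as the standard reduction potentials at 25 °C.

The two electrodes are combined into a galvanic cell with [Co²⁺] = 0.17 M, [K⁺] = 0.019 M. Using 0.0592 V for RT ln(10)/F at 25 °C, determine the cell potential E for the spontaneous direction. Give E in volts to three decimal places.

+2.749 V

Co²⁺/Co is the cathode (higher E°), K⁺/K the anode: E°cell = -0.27 − (-2.94) = +2.67 V, n = 2.
Overall: Co²⁺(aq) + 2 K(s) → Co(s) + 2 K⁺(aq)
Q = [K⁺]^2 / ([Co²⁺]); log Q = -2.673.
E = E° − (0.0592/n) log Q = +2.67 − (0.0592/2)(-2.673) = +2.749 V.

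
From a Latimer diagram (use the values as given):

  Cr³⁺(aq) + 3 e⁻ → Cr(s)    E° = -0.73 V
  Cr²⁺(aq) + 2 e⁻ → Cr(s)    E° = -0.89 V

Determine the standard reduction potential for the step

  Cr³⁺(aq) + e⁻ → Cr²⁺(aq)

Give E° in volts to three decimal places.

-0.410 V

Sequential free energies add, so n₃E°₃ = n₁E°₁ + n₂E°₂.
With n₃ = 3, and the known step contributing 2×(-0.89) V, the unknown satisfies 1·E° = 3×(-0.73) − 2×(-0.89) = -0.410.
E° = -0.410 / 1 = -0.410 V.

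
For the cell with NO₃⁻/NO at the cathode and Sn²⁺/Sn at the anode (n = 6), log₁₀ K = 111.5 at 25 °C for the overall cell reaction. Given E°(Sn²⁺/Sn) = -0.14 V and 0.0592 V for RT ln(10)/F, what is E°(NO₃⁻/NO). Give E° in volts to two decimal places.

E°cell = (0.0592/n)·log K = (0.0592/6)(111.5) = +1.100 V.
Since NO₃⁻/NO is the cathode and Sn²⁺/Sn the anode, E°cell = E°(NO₃⁻/NO) − E°(Sn²⁺/Sn).
So E°(NO₃⁻/NO) = E°cell + E°(Sn²⁺/Sn) = +1.100 + (-0.14) = +0.96 V.

+0.96 V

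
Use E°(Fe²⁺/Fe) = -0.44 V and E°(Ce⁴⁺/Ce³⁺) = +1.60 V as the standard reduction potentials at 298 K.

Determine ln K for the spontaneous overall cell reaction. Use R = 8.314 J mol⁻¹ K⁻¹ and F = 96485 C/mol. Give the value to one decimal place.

Cathode: Ce⁴⁺/Ce³⁺; anode: Fe²⁺/Fe. E°cell = (+1.60) − (-0.44) = +2.04 V, with n = 2.
ΔG° = −nFE° = −RT ln K, so ln K = nFE°/(RT) = (2)(96485)(+2.04) / ((8.314)(298)) = 158.889.

158.9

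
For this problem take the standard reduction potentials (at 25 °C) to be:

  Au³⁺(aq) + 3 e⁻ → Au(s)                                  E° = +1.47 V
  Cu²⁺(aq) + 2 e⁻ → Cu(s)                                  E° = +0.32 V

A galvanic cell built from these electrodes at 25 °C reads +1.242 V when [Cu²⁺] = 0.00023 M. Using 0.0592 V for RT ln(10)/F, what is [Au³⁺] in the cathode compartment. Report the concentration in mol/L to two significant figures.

0.16 M

Au³⁺/Au is the cathode, Cu²⁺/Cu the anode: E°cell = +1.15 V, n = 6.
Overall reaction: 2 Au³⁺(aq) + 3 Cu(s) → 2 Au(s) + 3 Cu²⁺(aq); Q = [Cu²⁺]^3/[Au³⁺]^2.
From E = E° − (0.0592/n) log Q: log Q = (E° − E)·n/0.0592 = (+1.15 − (+1.242))·6/0.0592 = -9.3243.
So 2·log[Au³⁺] = 3·log(0.00023) − log Q = -10.9148 − (-9.3243) = -1.5905; log[Au³⁺] = -1.5905 / 2 = -0.7953; [Au³⁺] = 10^(-0.7953) ≈ 0.16 M.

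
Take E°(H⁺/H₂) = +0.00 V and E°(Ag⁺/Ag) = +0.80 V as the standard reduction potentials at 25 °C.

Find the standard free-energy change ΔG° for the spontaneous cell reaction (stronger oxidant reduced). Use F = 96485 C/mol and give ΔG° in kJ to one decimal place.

-154.4 kJ

Ag⁺/Ag (E° = +0.80 V) is the cathode; H⁺/H₂ (E° = +0.00 V) is the anode, so E°cell = +0.80 V.
Balancing electrons gives n = 2 (lcm of 1 and 2).
ΔG° = −nFE° = −(2)(96485)(+0.80) = -154,376 J = -154.4 kJ.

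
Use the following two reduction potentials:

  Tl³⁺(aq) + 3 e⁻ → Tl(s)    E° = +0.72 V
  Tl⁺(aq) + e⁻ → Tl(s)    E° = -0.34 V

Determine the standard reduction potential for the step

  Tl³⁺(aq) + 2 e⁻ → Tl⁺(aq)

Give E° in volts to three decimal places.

Sequential free energies add, so n₃E°₃ = n₁E°₁ + n₂E°₂.
With n₃ = 3, and the known step contributing 1×(-0.34) V, the unknown satisfies 2·E° = 3×(+0.72) − 1×(-0.34) = +2.500.
E° = +2.500 / 2 = +1.250 V.

+1.250 V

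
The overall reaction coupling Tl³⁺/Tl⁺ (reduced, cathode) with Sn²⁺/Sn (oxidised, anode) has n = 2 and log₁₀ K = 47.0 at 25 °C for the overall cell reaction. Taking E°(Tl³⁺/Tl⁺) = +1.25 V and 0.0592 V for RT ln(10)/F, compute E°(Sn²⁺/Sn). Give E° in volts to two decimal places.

-0.14 V

E°cell = (0.0592/n)·log K = (0.0592/2)(47.0) = +1.391 V.
Since Tl³⁺/Tl⁺ is the cathode and Sn²⁺/Sn the anode, E°cell = E°(Tl³⁺/Tl⁺) − E°(Sn²⁺/Sn).
So E°(Sn²⁺/Sn) = E°(Tl³⁺/Tl⁺) − E°cell = (+1.25) − (+1.391) = -0.14 V.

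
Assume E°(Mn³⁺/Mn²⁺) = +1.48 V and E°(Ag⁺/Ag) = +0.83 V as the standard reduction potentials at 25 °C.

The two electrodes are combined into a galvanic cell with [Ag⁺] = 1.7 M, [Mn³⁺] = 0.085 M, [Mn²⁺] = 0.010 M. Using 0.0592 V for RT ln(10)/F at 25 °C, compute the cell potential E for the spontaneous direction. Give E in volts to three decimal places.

Mn³⁺/Mn²⁺ is the cathode (higher E°), Ag⁺/Ag the anode: E°cell = +1.48 − (+0.83) = +0.65 V, n = 1.
Overall: Mn³⁺(aq) + Ag(s) → Mn²⁺(aq) + Ag⁺(aq)
Q = [Mn²⁺]·[Ag⁺] / ([Mn³⁺]); log Q = -0.699.
E = E° − (0.0592/n) log Q = +0.65 − (0.0592/1)(-0.699) = +0.691 V.

+0.691 V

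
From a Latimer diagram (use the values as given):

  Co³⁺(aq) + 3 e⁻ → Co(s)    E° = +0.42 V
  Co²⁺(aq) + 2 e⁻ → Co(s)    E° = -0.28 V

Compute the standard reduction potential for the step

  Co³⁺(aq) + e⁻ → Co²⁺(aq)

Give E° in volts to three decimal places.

Sequential free energies add, so n₃E°₃ = n₁E°₁ + n₂E°₂.
With n₃ = 3, and the known step contributing 2×(-0.28) V, the unknown satisfies 1·E° = 3×(+0.42) − 2×(-0.28) = +1.820.
E° = +1.820 / 1 = +1.820 V.

+1.820 V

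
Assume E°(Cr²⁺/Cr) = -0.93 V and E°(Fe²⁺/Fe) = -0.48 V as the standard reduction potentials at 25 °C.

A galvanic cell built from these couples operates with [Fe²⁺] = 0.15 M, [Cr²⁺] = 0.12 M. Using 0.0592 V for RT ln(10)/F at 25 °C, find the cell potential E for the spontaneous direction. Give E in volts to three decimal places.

Fe²⁺/Fe is the cathode (higher E°), Cr²⁺/Cr the anode: E°cell = -0.48 − (-0.93) = +0.45 V, n = 2.
Overall: Fe²⁺(aq) + Cr(s) → Fe(s) + Cr²⁺(aq)
Q = [Cr²⁺] / ([Fe²⁺]); log Q = -0.097.
E = E° − (0.0592/n) log Q = +0.45 − (0.0592/2)(-0.097) = +0.453 V.

+0.453 V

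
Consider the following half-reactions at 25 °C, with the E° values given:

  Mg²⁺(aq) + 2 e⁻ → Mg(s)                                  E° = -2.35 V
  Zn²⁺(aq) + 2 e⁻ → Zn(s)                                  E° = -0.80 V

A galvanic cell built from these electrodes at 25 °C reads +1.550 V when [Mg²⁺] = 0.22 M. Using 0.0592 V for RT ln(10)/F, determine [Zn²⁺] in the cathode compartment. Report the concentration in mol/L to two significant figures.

0.22 M

Zn²⁺/Zn is the cathode, Mg²⁺/Mg the anode: E°cell = +1.55 V, n = 2.
Overall reaction: Zn²⁺(aq) + Mg(s) → Zn(s) + Mg²⁺(aq); Q = [Mg²⁺]^1/[Zn²⁺]^1.
From E = E° − (0.0592/n) log Q: log Q = (E° − E)·n/0.0592 = (+1.55 − (+1.550))·2/0.0592 = 0.0000.
So 1·log[Zn²⁺] = 1·log(0.22) − log Q = -0.6576 − (0.0000) = -0.6576; [Zn²⁺] = 10^(-0.6576) ≈ 0.22 M.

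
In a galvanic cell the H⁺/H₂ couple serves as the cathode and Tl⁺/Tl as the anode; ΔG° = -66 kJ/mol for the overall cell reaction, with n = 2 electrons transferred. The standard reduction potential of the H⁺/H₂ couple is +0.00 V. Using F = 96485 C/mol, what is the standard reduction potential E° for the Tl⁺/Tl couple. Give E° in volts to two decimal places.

-0.34 V

E°cell = −ΔG°/(nF) = −(-66×10³)/((2)(96485)) = +0.342 V.
Since H⁺/H₂ is the cathode and Tl⁺/Tl the anode, E°cell = E°(H⁺/H₂) − E°(Tl⁺/Tl).
So E°(Tl⁺/Tl) = E°(H⁺/H₂) − E°cell = (+0.00) − (+0.342) = -0.34 V.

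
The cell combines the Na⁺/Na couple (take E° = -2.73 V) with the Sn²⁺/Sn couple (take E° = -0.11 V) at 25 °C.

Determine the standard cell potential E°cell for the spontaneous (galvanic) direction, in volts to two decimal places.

The Sn²⁺/Sn couple has the higher reduction potential, so it is the cathode; Na⁺/Na is oxidised at the anode.
E°cell = E°(cathode) − E°(anode) = (-0.11) − (-2.73) = +2.62 V.
Since E°cell > 0, the reaction is spontaneous under standard conditions.

+2.62 V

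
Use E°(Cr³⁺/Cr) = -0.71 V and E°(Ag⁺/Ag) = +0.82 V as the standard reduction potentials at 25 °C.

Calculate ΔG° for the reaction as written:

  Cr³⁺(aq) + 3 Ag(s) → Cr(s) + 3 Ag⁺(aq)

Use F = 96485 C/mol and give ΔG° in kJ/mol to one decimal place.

+442.9 kJ/mol

As written, Cr³⁺/Cr is reduced (cathode) and Ag⁺/Ag is oxidised (anode), so E°cell = (-0.71) − (+0.82) = -1.53 V.
Balancing electrons gives n = 3.
ΔG° = −nFE° = −(3)(96485)(-1.53) = 442,866 J = +442.9 kJ/mol.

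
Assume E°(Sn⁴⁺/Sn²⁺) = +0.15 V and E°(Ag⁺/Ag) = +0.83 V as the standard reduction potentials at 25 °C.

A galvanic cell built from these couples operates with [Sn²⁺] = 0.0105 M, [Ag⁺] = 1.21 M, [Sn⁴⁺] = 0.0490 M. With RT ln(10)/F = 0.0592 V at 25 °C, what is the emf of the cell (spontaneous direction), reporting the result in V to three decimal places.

Ag⁺/Ag is the cathode (higher E°), Sn⁴⁺/Sn²⁺ the anode: E°cell = +0.83 − (+0.15) = +0.68 V, n = 2.
Overall: 2 Ag⁺(aq) + Sn²⁺(aq) → 2 Ag(s) + Sn⁴⁺(aq)
Q = [Sn⁴⁺] / ([Ag⁺]^2·[Sn²⁺]); log Q = 0.503.
E = E° − (0.0592/n) log Q = +0.68 − (0.0592/2)(0.503) = +0.665 V.

+0.665 V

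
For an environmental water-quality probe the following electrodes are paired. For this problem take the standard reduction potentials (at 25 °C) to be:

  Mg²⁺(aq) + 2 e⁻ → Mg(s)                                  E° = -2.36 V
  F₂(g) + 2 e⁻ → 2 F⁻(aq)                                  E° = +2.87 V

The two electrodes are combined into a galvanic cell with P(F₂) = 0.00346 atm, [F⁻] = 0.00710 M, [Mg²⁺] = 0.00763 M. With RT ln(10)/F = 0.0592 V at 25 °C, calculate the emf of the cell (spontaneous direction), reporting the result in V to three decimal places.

+5.347 V

F₂/F⁻ is the cathode (higher E°), Mg²⁺/Mg the anode: E°cell = +2.87 − (-2.36) = +5.23 V, n = 2.
Overall: F₂(g) + Mg(s) → 2 F⁻(aq) + Mg²⁺(aq)
Q = [F⁻]^2·[Mg²⁺] / (P(F₂)); log Q = -3.954.
E = E° − (0.0592/n) log Q = +5.23 − (0.0592/2)(-3.954) = +5.347 V.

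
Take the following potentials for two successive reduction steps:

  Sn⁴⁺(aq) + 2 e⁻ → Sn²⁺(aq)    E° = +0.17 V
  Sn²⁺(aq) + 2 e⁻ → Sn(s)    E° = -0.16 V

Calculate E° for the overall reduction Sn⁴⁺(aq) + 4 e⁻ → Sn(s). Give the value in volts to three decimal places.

+0.005 V

Standard free energies of sequential steps add: ΔG°₃ = ΔG°₁ + ΔG°₂, so n₃E°₃ = n₁E°₁ + n₂E°₂.
E°₃ = (2×+0.17 + 2×-0.16) / 4 = (+0.020) / 4 = +0.005 V.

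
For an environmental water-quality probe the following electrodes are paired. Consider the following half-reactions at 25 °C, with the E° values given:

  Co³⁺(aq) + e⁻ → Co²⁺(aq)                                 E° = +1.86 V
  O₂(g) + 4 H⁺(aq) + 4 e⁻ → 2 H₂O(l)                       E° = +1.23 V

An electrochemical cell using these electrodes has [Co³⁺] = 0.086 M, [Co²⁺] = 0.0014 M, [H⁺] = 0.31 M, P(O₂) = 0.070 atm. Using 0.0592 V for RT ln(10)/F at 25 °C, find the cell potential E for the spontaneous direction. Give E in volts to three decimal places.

+0.783 V

Co³⁺/Co²⁺ is the cathode (higher E°), O₂/H₂O the anode: E°cell = +1.86 − (+1.23) = +0.63 V, n = 4.
Overall: 4 Co³⁺(aq) + 2 H₂O(l) → 4 Co²⁺(aq) + O₂(g) + 4 H⁺(aq)
Q = [Co²⁺]^4·P(O₂)·[H⁺]^4 / ([Co³⁺]^4); log Q = -10.343.
E = E° − (0.0592/n) log Q = +0.63 − (0.0592/4)(-10.343) = +0.783 V.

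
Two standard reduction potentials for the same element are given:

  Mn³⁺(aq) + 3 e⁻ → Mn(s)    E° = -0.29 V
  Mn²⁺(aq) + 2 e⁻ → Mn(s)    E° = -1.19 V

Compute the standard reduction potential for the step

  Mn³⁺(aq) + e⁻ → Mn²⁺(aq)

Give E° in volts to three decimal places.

Sequential free energies add, so n₃E°₃ = n₁E°₁ + n₂E°₂.
With n₃ = 3, and the known step contributing 2×(-1.19) V, the unknown satisfies 1·E° = 3×(-0.29) − 2×(-1.19) = +1.510.
E° = +1.510 / 1 = +1.510 V.

+1.510 V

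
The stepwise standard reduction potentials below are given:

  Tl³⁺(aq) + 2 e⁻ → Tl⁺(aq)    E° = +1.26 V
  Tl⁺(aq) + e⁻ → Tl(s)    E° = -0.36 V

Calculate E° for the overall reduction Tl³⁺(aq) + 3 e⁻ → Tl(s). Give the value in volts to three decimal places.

+0.720 V

Standard free energies of sequential steps add: ΔG°₃ = ΔG°₁ + ΔG°₂, so n₃E°₃ = n₁E°₁ + n₂E°₂.
E°₃ = (2×+1.26 + 1×-0.36) / 3 = (+2.160) / 3 = +0.720 V.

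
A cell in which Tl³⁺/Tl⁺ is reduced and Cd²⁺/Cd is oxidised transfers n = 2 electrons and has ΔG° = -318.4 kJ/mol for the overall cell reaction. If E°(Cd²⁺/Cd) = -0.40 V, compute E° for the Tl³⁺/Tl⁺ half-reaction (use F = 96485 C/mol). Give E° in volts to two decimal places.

E°cell = −ΔG°/(nF) = −(-318.4×10³)/((2)(96485)) = +1.650 V.
Since Tl³⁺/Tl⁺ is the cathode and Cd²⁺/Cd the anode, E°cell = E°(Tl³⁺/Tl⁺) − E°(Cd²⁺/Cd).
So E°(Tl³⁺/Tl⁺) = E°cell + E°(Cd²⁺/Cd) = +1.650 + (-0.40) = +1.25 V.

+1.25 V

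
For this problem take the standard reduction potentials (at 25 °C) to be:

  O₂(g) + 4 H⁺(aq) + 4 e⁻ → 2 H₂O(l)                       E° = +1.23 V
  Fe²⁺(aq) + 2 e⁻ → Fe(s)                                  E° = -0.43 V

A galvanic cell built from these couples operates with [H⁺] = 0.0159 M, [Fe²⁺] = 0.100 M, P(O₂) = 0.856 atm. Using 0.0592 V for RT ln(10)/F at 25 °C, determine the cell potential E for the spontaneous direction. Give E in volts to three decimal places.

+1.582 V

O₂/H₂O is the cathode (higher E°), Fe²⁺/Fe the anode: E°cell = +1.23 − (-0.43) = +1.66 V, n = 4.
Overall: O₂(g) + 4 H⁺(aq) + 2 Fe(s) → 2 H₂O(l) + 2 Fe²⁺(aq)
Q = [Fe²⁺]^2 / (P(O₂)·[H⁺]^4); log Q = 5.262.
E = E° − (0.0592/n) log Q = +1.66 − (0.0592/4)(5.262) = +1.582 V.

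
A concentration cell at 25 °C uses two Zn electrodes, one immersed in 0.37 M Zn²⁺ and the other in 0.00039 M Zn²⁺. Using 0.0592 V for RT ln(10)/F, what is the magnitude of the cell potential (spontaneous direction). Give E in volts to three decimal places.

+0.088 V

For a concentration cell E°cell = 0. The 0.37 M side is the cathode (reduction is favoured where [Zn²⁺] is higher).
With n = 2, E = −(0.0592/2) log([Zn²⁺]ₐₙ/[Zn²⁺]꜀ₐₜ) = −(0.0592/2) log(0.00039/0.37) = −(0.0592/2)(-2.977) = +0.088 V.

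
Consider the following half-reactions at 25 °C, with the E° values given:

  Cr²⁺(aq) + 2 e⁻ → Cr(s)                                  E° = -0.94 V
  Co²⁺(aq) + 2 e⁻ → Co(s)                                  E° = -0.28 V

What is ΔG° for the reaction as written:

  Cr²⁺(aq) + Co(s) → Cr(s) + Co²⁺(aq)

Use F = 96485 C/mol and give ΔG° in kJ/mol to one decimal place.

As written, Cr²⁺/Cr is reduced (cathode) and Co²⁺/Co is oxidised (anode), so E°cell = (-0.94) − (-0.28) = -0.66 V.
Balancing electrons gives n = 2.
ΔG° = −nFE° = −(2)(96485)(-0.66) = 127,360 J = +127.4 kJ/mol.

+127.4 kJ/mol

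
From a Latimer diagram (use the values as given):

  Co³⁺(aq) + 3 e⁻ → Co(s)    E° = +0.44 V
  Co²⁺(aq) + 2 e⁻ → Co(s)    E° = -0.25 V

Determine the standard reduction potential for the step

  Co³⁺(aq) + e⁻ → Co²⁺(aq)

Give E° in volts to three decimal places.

+1.820 V

Sequential free energies add, so n₃E°₃ = n₁E°₁ + n₂E°₂.
With n₃ = 3, and the known step contributing 2×(-0.25) V, the unknown satisfies 1·E° = 3×(+0.44) − 2×(-0.25) = +1.820.
E° = +1.820 / 1 = +1.820 V.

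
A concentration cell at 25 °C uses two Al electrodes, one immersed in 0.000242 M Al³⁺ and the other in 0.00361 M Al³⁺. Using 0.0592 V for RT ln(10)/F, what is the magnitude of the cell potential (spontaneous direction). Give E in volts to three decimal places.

+0.023 V

For a concentration cell E°cell = 0. The 0.00361 M side is the cathode (reduction is favoured where [Al³⁺] is higher).
With n = 3, E = −(0.0592/3) log([Al³⁺]ₐₙ/[Al³⁺]꜀ₐₜ) = −(0.0592/3) log(0.000242/0.00361) = −(0.0592/3)(-1.174) = +0.023 V.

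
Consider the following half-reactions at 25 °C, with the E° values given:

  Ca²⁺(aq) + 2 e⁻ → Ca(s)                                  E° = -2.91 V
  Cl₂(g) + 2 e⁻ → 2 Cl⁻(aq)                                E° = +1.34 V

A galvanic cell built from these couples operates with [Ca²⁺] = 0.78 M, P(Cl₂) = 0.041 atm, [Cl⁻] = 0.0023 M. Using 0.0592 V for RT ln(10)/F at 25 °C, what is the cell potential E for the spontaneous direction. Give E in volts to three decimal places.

Cl₂/Cl⁻ is the cathode (higher E°), Ca²⁺/Ca the anode: E°cell = +1.34 − (-2.91) = +4.25 V, n = 2.
Overall: Cl₂(g) + Ca(s) → 2 Cl⁻(aq) + Ca²⁺(aq)
Q = [Cl⁻]^2·[Ca²⁺] / (P(Cl₂)); log Q = -3.997.
E = E° − (0.0592/n) log Q = +4.25 − (0.0592/2)(-3.997) = +4.368 V.

+4.368 V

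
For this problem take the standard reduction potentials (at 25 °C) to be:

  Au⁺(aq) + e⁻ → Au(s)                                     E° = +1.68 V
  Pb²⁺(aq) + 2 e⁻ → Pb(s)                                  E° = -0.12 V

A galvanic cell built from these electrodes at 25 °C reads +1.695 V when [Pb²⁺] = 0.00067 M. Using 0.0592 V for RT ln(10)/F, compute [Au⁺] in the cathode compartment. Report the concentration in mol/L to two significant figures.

0.00044 M

Au⁺/Au is the cathode, Pb²⁺/Pb the anode: E°cell = +1.80 V, n = 2.
Overall reaction: 2 Au⁺(aq) + Pb(s) → 2 Au(s) + Pb²⁺(aq); Q = [Pb²⁺]^1/[Au⁺]^2.
From E = E° − (0.0592/n) log Q: log Q = (E° − E)·n/0.0592 = (+1.80 − (+1.695))·2/0.0592 = 3.5473.
So 2·log[Au⁺] = 1·log(0.00067) − log Q = -3.1739 − (3.5473) = -6.7212; log[Au⁺] = -6.7212 / 2 = -3.3606; [Au⁺] = 10^(-3.3606) ≈ 0.00044 M.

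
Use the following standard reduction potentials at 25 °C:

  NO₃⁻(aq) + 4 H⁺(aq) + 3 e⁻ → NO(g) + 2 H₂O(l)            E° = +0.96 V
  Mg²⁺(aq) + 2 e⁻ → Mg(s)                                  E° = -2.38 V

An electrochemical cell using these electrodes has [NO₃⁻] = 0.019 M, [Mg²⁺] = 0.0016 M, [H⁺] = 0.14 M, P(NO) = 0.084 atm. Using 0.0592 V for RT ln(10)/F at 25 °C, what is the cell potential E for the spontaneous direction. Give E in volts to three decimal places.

+3.343 V

NO₃⁻/NO is the cathode (higher E°), Mg²⁺/Mg the anode: E°cell = +0.96 − (-2.38) = +3.34 V, n = 6.
Overall: 2 NO₃⁻(aq) + 8 H⁺(aq) + 3 Mg(s) → 2 NO(g) + 4 H₂O(l) + 3 Mg²⁺(aq)
Q = P(NO)^2·[Mg²⁺]^3 / ([NO₃⁻]^2·[H⁺]^8); log Q = -0.266.
E = E° − (0.0592/n) log Q = +3.34 − (0.0592/6)(-0.266) = +3.343 V.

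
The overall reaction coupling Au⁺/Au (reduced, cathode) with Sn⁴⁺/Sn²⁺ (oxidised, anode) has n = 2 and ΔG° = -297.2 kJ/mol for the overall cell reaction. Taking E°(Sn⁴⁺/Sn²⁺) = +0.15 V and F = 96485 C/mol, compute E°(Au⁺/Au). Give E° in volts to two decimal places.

E°cell = −ΔG°/(nF) = −(-297.2×10³)/((2)(96485)) = +1.540 V.
Since Au⁺/Au is the cathode and Sn⁴⁺/Sn²⁺ the anode, E°cell = E°(Au⁺/Au) − E°(Sn⁴⁺/Sn²⁺).
So E°(Au⁺/Au) = E°cell + E°(Sn⁴⁺/Sn²⁺) = +1.540 + (+0.15) = +1.69 V.

+1.69 V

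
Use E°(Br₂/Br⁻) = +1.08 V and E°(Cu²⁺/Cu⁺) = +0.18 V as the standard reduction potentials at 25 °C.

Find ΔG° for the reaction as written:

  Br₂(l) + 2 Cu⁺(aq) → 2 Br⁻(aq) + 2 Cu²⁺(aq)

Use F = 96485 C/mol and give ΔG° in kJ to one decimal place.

As written, Br₂/Br⁻ is reduced (cathode) and Cu²⁺/Cu⁺ is oxidised (anode), so E°cell = (+1.08) − (+0.18) = +0.90 V.
Balancing electrons gives n = 2.
ΔG° = −nFE° = −(2)(96485)(+0.90) = -173,673 J = -173.7 kJ.

-173.7 kJ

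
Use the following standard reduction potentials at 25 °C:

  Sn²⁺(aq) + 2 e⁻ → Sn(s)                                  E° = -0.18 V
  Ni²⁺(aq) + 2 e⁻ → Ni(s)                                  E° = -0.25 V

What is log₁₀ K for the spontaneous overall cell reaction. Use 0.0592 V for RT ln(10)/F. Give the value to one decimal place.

2.4

Cathode: Sn²⁺/Sn; anode: Ni²⁺/Ni. E°cell = +0.07 V, n = 2.
log K = nE°cell / 0.0592 = (2)(+0.07) / 0.0592 = 2.4.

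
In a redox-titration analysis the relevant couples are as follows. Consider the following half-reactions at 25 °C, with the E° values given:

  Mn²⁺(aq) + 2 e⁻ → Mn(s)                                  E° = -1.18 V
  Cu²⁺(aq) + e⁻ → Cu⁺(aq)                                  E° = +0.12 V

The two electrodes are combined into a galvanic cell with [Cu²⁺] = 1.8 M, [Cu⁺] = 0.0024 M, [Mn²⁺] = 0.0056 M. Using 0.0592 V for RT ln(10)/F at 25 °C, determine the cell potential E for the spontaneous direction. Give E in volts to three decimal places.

Cu²⁺/Cu⁺ is the cathode (higher E°), Mn²⁺/Mn the anode: E°cell = +0.12 − (-1.18) = +1.30 V, n = 2.
Overall: 2 Cu²⁺(aq) + Mn(s) → 2 Cu⁺(aq) + Mn²⁺(aq)
Q = [Cu⁺]^2·[Mn²⁺] / ([Cu²⁺]^2); log Q = -8.002.
E = E° − (0.0592/n) log Q = +1.30 − (0.0592/2)(-8.002) = +1.537 V.

+1.537 V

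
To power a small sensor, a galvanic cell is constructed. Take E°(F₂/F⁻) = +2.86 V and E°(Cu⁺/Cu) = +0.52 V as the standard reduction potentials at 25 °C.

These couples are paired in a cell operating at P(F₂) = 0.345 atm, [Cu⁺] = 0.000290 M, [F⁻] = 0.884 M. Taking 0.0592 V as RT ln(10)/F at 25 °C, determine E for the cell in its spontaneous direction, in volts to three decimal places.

+2.539 V

F₂/F⁻ is the cathode (higher E°), Cu⁺/Cu the anode: E°cell = +2.86 − (+0.52) = +2.34 V, n = 2.
Overall: F₂(g) + 2 Cu(s) → 2 F⁻(aq) + 2 Cu⁺(aq)
Q = [F⁻]^2·[Cu⁺]^2 / (P(F₂)); log Q = -6.720.
E = E° − (0.0592/n) log Q = +2.34 − (0.0592/2)(-6.720) = +2.539 V.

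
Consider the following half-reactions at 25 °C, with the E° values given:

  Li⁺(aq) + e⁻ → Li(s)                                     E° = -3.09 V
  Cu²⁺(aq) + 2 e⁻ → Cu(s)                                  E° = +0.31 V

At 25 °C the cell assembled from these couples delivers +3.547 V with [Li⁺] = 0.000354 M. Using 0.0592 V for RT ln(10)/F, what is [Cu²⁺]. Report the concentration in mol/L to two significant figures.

0.012 M

Cu²⁺/Cu is the cathode, Li⁺/Li the anode: E°cell = +3.40 V, n = 2.
Overall reaction: Cu²⁺(aq) + 2 Li(s) → Cu(s) + 2 Li⁺(aq); Q = [Li⁺]^2/[Cu²⁺]^1.
From E = E° − (0.0592/n) log Q: log Q = (E° − E)·n/0.0592 = (+3.40 − (+3.547))·2/0.0592 = -4.9662.
So 1·log[Cu²⁺] = 2·log(0.000354) − log Q = -6.9020 − (-4.9662) = -1.9358; [Cu²⁺] = 10^(-1.9358) ≈ 0.012 M.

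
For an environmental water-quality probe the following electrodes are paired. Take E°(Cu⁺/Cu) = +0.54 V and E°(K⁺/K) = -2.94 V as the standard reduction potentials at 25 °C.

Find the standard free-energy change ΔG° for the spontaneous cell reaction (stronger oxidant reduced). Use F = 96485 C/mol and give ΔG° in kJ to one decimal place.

Cu⁺/Cu (E° = +0.54 V) is the cathode; K⁺/K (E° = -2.94 V) is the anode, so E°cell = +3.48 V.
Balancing electrons gives n = 1 (lcm of 1 and 1).
ΔG° = −nFE° = −(1)(96485)(+3.48) = -335,768 J = -335.8 kJ.

-335.8 kJ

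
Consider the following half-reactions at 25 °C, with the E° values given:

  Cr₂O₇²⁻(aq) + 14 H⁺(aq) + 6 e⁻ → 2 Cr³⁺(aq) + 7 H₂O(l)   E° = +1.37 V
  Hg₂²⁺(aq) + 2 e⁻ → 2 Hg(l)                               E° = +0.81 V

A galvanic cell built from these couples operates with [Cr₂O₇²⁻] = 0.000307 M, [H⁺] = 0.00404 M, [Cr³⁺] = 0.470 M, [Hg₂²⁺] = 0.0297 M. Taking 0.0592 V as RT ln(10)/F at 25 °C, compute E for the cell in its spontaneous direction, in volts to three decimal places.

+0.246 V

Cr₂O₇²⁻/Cr³⁺ is the cathode (higher E°), Hg₂²⁺/Hg the anode: E°cell = +1.37 − (+0.81) = +0.56 V, n = 6.
Overall: Cr₂O₇²⁻(aq) + 14 H⁺(aq) + 6 Hg(l) → 2 Cr³⁺(aq) + 7 H₂O(l) + 3 Hg₂²⁺(aq)
Q = [Cr³⁺]^2·[Hg₂²⁺]^3 / ([Cr₂O₇²⁻]·[H⁺]^14); log Q = 31.786.
E = E° − (0.0592/n) log Q = +0.56 − (0.0592/6)(31.786) = +0.246 V.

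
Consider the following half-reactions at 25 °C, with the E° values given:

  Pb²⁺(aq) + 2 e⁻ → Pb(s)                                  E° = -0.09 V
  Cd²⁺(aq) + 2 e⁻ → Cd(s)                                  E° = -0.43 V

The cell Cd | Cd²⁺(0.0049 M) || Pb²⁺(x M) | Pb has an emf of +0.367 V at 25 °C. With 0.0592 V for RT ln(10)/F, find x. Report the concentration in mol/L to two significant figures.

Pb²⁺/Pb is the cathode, Cd²⁺/Cd the anode: E°cell = +0.34 V, n = 2.
Overall reaction: Pb²⁺(aq) + Cd(s) → Pb(s) + Cd²⁺(aq); Q = [Cd²⁺]^1/[Pb²⁺]^1.
From E = E° − (0.0592/n) log Q: log Q = (E° − E)·n/0.0592 = (+0.34 − (+0.367))·2/0.0592 = -0.9122.
So 1·log[Pb²⁺] = 1·log(0.0049) − log Q = -2.3098 − (-0.9122) = -1.3976; [Pb²⁺] = 10^(-1.3976) ≈ 0.040 M.

0.040 M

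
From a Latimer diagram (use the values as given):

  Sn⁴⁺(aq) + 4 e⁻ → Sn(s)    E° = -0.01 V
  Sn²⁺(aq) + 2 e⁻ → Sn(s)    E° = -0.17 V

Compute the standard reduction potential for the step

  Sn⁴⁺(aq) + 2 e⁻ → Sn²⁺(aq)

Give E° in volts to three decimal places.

Sequential free energies add, so n₃E°₃ = n₁E°₁ + n₂E°₂.
With n₃ = 4, and the known step contributing 2×(-0.17) V, the unknown satisfies 2·E° = 4×(-0.01) − 2×(-0.17) = +0.300.
E° = +0.300 / 2 = +0.150 V.

+0.150 V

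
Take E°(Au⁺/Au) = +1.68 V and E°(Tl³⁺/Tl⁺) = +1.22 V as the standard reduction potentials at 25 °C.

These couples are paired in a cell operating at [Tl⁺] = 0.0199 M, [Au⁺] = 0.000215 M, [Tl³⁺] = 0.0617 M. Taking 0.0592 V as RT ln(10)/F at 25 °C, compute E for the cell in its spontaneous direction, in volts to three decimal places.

+0.228 V

Au⁺/Au is the cathode (higher E°), Tl³⁺/Tl⁺ the anode: E°cell = +1.68 − (+1.22) = +0.46 V, n = 2.
Overall: 2 Au⁺(aq) + Tl⁺(aq) → 2 Au(s) + Tl³⁺(aq)
Q = [Tl³⁺] / ([Au⁺]^2·[Tl⁺]); log Q = 7.827.
E = E° − (0.0592/n) log Q = +0.46 − (0.0592/2)(7.827) = +0.228 V.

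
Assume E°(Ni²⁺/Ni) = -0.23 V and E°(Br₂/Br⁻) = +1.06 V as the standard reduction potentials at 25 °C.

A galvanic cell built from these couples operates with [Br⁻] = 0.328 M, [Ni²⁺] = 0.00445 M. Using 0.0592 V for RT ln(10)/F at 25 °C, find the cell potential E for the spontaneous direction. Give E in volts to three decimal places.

+1.388 V

Br₂/Br⁻ is the cathode (higher E°), Ni²⁺/Ni the anode: E°cell = +1.06 − (-0.23) = +1.29 V, n = 2.
Overall: Br₂(l) + Ni(s) → 2 Br⁻(aq) + Ni²⁺(aq)
Q = [Br⁻]^2·[Ni²⁺]; log Q = -3.320.
E = E° − (0.0592/n) log Q = +1.29 − (0.0592/2)(-3.320) = +1.388 V.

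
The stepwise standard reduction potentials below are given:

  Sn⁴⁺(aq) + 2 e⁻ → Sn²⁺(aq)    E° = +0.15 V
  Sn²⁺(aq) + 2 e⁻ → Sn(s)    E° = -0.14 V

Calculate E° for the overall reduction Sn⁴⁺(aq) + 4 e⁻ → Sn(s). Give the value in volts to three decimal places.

+0.005 V

Since ΔG° = −nFE° is additive over sequential reductions, n₃E°₃ = n₁E°₁ + n₂E°₂.
E°₃ = (2×+0.15 + 2×-0.14) / 4 = (+0.020) / 4 = +0.005 V.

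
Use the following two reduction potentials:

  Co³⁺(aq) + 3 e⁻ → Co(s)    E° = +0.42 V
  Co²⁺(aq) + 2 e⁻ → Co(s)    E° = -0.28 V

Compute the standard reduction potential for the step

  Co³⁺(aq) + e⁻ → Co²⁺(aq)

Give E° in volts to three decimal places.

+1.820 V

Sequential free energies add, so n₃E°₃ = n₁E°₁ + n₂E°₂.
With n₃ = 3, and the known step contributing 2×(-0.28) V, the unknown satisfies 1·E° = 3×(+0.42) − 2×(-0.28) = +1.820.
E° = +1.820 / 1 = +1.820 V.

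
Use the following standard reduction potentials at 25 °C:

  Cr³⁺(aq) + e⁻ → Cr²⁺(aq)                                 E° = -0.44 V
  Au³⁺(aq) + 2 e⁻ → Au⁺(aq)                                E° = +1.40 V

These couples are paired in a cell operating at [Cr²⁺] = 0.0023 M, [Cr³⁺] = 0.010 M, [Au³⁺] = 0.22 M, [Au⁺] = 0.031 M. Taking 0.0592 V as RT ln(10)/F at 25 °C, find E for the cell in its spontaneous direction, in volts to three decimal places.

+1.827 V

Au³⁺/Au⁺ is the cathode (higher E°), Cr³⁺/Cr²⁺ the anode: E°cell = +1.40 − (-0.44) = +1.84 V, n = 2.
Overall: Au³⁺(aq) + 2 Cr²⁺(aq) → Au⁺(aq) + 2 Cr³⁺(aq)
Q = [Au⁺]·[Cr³⁺]^2 / ([Au³⁺]·[Cr²⁺]^2); log Q = 0.425.
E = E° − (0.0592/n) log Q = +1.84 − (0.0592/2)(0.425) = +1.827 V.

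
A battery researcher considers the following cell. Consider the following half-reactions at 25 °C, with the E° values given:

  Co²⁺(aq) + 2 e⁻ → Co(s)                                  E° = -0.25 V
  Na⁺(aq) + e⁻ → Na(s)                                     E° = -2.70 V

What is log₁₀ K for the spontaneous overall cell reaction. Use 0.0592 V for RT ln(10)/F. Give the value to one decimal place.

Cathode: Co²⁺/Co; anode: Na⁺/Na. E°cell = +2.45 V, n = 2.
log K = nE°cell / 0.0592 = (2)(+2.45) / 0.0592 = 82.8.

82.8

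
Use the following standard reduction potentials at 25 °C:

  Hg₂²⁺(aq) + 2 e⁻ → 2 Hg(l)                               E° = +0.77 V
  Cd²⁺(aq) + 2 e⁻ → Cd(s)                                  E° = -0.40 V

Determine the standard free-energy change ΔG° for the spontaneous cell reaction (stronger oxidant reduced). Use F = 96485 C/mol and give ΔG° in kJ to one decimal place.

Hg₂²⁺/Hg (E° = +0.77 V) is the cathode; Cd²⁺/Cd (E° = -0.40 V) is the anode, so E°cell = +1.17 V.
Balancing electrons gives n = 2 (lcm of 2 and 2).
ΔG° = −nFE° = −(2)(96485)(+1.17) = -225,775 J = -225.8 kJ.

-225.8 kJ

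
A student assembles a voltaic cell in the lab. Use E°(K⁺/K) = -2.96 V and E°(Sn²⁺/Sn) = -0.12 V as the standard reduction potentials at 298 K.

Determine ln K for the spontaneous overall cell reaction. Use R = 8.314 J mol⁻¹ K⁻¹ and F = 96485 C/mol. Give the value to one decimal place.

221.2

Cathode: Sn²⁺/Sn; anode: K⁺/K. E°cell = (-0.12) − (-2.96) = +2.84 V, with n = 2.
ΔG° = −nFE° = −RT ln K, so ln K = nFE°/(RT) = (2)(96485)(+2.84) / ((8.314)(298)) = 221.198.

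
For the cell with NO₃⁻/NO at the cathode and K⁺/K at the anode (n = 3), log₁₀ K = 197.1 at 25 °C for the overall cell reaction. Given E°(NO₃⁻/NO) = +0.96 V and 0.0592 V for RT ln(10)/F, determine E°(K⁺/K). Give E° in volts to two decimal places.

-2.93 V

E°cell = (0.0592/n)·log K = (0.0592/3)(197.1) = +3.889 V.
Since NO₃⁻/NO is the cathode and K⁺/K the anode, E°cell = E°(NO₃⁻/NO) − E°(K⁺/K).
So E°(K⁺/K) = E°(NO₃⁻/NO) − E°cell = (+0.96) − (+3.889) = -2.93 V.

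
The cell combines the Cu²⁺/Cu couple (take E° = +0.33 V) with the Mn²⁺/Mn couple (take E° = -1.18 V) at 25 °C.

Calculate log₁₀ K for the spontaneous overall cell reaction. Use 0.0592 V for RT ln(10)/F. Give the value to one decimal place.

Cathode: Cu²⁺/Cu; anode: Mn²⁺/Mn. E°cell = +1.51 V, n = 2.
log K = nE°cell / 0.0592 = (2)(+1.51) / 0.0592 = 51.0.

51.0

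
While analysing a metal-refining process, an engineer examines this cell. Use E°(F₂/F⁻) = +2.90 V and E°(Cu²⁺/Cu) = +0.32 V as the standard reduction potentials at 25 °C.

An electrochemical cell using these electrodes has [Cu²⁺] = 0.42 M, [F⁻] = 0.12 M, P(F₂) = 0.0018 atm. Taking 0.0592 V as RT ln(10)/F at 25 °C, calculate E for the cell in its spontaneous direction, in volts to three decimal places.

F₂/F⁻ is the cathode (higher E°), Cu²⁺/Cu the anode: E°cell = +2.90 − (+0.32) = +2.58 V, n = 2.
Overall: F₂(g) + Cu(s) → 2 F⁻(aq) + Cu²⁺(aq)
Q = [F⁻]^2·[Cu²⁺] / (P(F₂)); log Q = 0.526.
E = E° − (0.0592/n) log Q = +2.58 − (0.0592/2)(0.526) = +2.564 V.

+2.564 V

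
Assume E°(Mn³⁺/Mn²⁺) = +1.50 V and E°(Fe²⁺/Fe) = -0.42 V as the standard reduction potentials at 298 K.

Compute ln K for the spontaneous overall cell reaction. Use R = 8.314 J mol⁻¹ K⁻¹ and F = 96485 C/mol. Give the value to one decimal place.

Cathode: Mn³⁺/Mn²⁺; anode: Fe²⁺/Fe. E°cell = (+1.50) − (-0.42) = +1.92 V, with n = 2.
ΔG° = −nFE° = −RT ln K, so ln K = nFE°/(RT) = (2)(96485)(+1.92) / ((8.314)(298)) = 149.543.

149.5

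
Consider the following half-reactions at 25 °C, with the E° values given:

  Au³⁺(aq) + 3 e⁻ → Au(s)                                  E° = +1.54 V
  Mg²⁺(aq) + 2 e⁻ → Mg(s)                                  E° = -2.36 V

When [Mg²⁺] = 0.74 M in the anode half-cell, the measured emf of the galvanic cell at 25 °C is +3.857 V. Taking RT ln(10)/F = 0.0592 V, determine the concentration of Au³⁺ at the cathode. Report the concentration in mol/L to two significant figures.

0.0042 M

Au³⁺/Au is the cathode, Mg²⁺/Mg the anode: E°cell = +3.90 V, n = 6.
Overall reaction: 2 Au³⁺(aq) + 3 Mg(s) → 2 Au(s) + 3 Mg²⁺(aq); Q = [Mg²⁺]^3/[Au³⁺]^2.
From E = E° − (0.0592/n) log Q: log Q = (E° − E)·n/0.0592 = (+3.90 − (+3.857))·6/0.0592 = 4.3581.
So 2·log[Au³⁺] = 3·log(0.74) − log Q = -0.3923 − (4.3581) = -4.7504; log[Au³⁺] = -4.7504 / 2 = -2.3752; [Au³⁺] = 10^(-2.3752) ≈ 0.0042 M.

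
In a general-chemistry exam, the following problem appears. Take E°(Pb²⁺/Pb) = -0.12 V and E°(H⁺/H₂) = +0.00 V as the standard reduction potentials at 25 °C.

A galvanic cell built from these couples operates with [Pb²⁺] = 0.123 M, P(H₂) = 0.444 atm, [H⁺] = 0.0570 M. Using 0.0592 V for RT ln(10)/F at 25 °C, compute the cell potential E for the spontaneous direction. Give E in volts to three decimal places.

+0.084 V

H⁺/H₂ is the cathode (higher E°), Pb²⁺/Pb the anode: E°cell = +0.00 − (-0.12) = +0.12 V, n = 2.
Overall: 2 H⁺(aq) + Pb(s) → H₂(g) + Pb²⁺(aq)
Q = P(H₂)·[Pb²⁺] / ([H⁺]^2); log Q = 1.226.
E = E° − (0.0592/n) log Q = +0.12 − (0.0592/2)(1.226) = +0.084 V.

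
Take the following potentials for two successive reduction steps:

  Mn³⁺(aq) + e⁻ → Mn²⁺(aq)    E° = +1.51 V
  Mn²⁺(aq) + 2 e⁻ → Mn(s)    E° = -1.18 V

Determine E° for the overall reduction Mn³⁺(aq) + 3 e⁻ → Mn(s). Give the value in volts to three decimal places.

Adding the free-energy changes (−nFE°) of the two steps gives −n₃FE°₃ = −n₁FE°₁ − n₂FE°₂.
E°₃ = (1×+1.51 + 2×-1.18) / 3 = (-0.850) / 3 = -0.283 V.
E° values themselves are not directly additive — weighting by electron count is essential.

-0.283 V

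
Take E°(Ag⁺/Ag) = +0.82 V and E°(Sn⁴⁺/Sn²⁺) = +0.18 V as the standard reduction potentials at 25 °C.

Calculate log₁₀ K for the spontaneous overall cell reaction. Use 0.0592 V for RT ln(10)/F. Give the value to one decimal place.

21.6

Cathode: Ag⁺/Ag; anode: Sn⁴⁺/Sn²⁺. E°cell = +0.64 V, n = 2.
log K = nE°cell / 0.0592 = (2)(+0.64) / 0.0592 = 21.6.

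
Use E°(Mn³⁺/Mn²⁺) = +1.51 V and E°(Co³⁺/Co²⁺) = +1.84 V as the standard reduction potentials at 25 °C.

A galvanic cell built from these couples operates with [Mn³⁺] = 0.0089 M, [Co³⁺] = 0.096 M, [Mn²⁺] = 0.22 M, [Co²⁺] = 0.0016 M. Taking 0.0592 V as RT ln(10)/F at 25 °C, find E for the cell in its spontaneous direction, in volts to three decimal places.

Co³⁺/Co²⁺ is the cathode (higher E°), Mn³⁺/Mn²⁺ the anode: E°cell = +1.84 − (+1.51) = +0.33 V, n = 1.
Overall: Co³⁺(aq) + Mn²⁺(aq) → Co²⁺(aq) + Mn³⁺(aq)
Q = [Co²⁺]·[Mn³⁺] / ([Co³⁺]·[Mn²⁺]); log Q = -3.171.
E = E° − (0.0592/n) log Q = +0.33 − (0.0592/1)(-3.171) = +0.518 V.

+0.518 V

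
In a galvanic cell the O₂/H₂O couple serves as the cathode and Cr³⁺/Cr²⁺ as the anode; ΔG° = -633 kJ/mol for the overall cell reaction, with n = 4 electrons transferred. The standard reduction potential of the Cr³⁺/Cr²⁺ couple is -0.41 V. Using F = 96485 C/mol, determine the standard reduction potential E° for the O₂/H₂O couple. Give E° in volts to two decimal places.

+1.23 V

E°cell = −ΔG°/(nF) = −(-633×10³)/((4)(96485)) = +1.640 V.
Since O₂/H₂O is the cathode and Cr³⁺/Cr²⁺ the anode, E°cell = E°(O₂/H₂O) − E°(Cr³⁺/Cr²⁺).
So E°(O₂/H₂O) = E°cell + E°(Cr³⁺/Cr²⁺) = +1.640 + (-0.41) = +1.23 V.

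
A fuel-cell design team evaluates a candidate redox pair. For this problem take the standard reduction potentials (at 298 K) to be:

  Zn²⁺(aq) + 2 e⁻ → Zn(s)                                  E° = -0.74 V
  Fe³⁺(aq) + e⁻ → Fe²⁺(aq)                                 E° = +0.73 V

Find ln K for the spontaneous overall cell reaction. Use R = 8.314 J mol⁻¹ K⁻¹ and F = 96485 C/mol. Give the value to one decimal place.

114.5

Cathode: Fe³⁺/Fe²⁺; anode: Zn²⁺/Zn. E°cell = (+0.73) − (-0.74) = +1.47 V, with n = 2.
ΔG° = −nFE° = −RT ln K, so ln K = nFE°/(RT) = (2)(96485)(+1.47) / ((8.314)(298)) = 114.494.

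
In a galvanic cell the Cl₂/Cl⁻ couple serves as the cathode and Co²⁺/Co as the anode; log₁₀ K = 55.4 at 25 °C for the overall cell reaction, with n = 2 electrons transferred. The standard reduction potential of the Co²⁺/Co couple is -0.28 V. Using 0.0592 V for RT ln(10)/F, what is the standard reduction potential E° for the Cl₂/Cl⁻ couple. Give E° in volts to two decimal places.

+1.36 V

E°cell = (0.0592/n)·log K = (0.0592/2)(55.4) = +1.640 V.
Since Cl₂/Cl⁻ is the cathode and Co²⁺/Co the anode, E°cell = E°(Cl₂/Cl⁻) − E°(Co²⁺/Co).
So E°(Cl₂/Cl⁻) = E°cell + E°(Co²⁺/Co) = +1.640 + (-0.28) = +1.36 V.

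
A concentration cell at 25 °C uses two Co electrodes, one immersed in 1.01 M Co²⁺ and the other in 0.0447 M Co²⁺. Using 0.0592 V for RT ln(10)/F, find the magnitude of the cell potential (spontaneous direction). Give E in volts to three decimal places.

+0.040 V

For a concentration cell E°cell = 0. The 1.01 M side is the cathode (reduction is favoured where [Co²⁺] is higher).
With n = 2, E = −(0.0592/2) log([Co²⁺]ₐₙ/[Co²⁺]꜀ₐₜ) = −(0.0592/2) log(0.0447/1.01) = −(0.0592/2)(-1.354) = +0.040 V.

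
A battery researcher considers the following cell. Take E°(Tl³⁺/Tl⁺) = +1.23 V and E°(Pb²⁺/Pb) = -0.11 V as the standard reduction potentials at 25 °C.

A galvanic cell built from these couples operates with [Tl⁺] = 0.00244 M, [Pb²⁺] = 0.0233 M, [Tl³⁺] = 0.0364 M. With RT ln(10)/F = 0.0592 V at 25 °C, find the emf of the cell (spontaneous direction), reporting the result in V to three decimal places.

+1.423 V

Tl³⁺/Tl⁺ is the cathode (higher E°), Pb²⁺/Pb the anode: E°cell = +1.23 − (-0.11) = +1.34 V, n = 2.
Overall: Tl³⁺(aq) + Pb(s) → Tl⁺(aq) + Pb²⁺(aq)
Q = [Tl⁺]·[Pb²⁺] / ([Tl³⁺]); log Q = -2.806.
E = E° − (0.0592/n) log Q = +1.34 − (0.0592/2)(-2.806) = +1.423 V.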